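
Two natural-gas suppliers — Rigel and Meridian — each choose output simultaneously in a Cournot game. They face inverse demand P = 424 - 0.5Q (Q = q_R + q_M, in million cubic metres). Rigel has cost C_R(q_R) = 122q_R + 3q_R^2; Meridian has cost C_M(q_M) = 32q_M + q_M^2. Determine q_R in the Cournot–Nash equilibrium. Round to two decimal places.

Rigel's profit: π_R = (424 - 0.5Q)q_R - (122q_R + 3q_R²). Setting ∂π_R/∂q_R = 0: 302 - 7q_R - (1/2)(q_M) = 0.
Meridian's first-order condition: 392 - 3q_M - (1/2)(q_R) = 0.
Best responses: q_R = (302 - (1/2)q_M)/7, q_M = (392 - (1/2)q_R)/3.
Substituting one into the other gives q_R = 34.2169 and q_M = 124.9639.

34.22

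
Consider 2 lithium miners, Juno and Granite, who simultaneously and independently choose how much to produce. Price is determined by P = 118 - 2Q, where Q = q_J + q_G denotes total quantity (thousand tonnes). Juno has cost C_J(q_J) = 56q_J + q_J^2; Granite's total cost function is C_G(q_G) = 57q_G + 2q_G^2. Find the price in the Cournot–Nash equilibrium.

Juno's profit: π_J = (118 - 2Q)q_J - (56q_J + q_J²). Setting ∂π_J/∂q_J = 0: 62 - 6q_J - 2(q_G) = 0.
Granite's profit: π_G = (118 - 2Q)q_G - (57q_G + 2q_G²). Setting ∂π_G/∂q_G = 0: 61 - 8q_G - 2(q_J) = 0.
Rearranging gives the reaction functions q_J = (62 - 2q_G)/6 and q_G = (61 - 2q_J)/8.
Substituting one into the other gives q_J = 17/2 and q_G = 11/2.
Total output Q = 14, so price P = 118 - 2·14 = 90.

90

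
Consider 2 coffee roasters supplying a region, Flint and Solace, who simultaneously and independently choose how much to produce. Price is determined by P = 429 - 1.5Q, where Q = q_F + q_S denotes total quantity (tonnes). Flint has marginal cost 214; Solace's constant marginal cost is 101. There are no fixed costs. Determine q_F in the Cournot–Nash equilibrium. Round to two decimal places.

22.67

Flint's profit: π_F = (429 - 1.5Q)q_F - (214q_F). Setting ∂π_F/∂q_F = 0: 215 - 3q_F - (3/2)(q_S) = 0.
Solace's first-order condition: 328 - 3q_S - (3/2)(q_F) = 0.
Rearranging gives the reaction functions q_F = (215 - (3/2)q_S)/3 and q_S = (328 - (3/2)q_F)/3.
Substituting one into the other gives q_F = 68/3 and q_S = 98.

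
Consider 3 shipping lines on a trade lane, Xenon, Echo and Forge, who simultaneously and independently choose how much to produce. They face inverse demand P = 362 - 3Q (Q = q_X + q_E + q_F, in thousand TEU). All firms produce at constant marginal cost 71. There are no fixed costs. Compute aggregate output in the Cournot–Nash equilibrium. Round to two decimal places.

A representative firm's profit is π_i = q_i(362 - 3Q) - 71q_i.
First-order condition (treating rivals' output as given): 291 - 6q_i - 3·Σ_{j≠i} q_j = 0.
With identical firms every q_j equals q_i, so Σ_{j≠i} q_j = 2q_i and 291 = 12q_i, giving q_i = 97/4.
Total output Q = 97/4 + 97/4 + 97/4 = 291/4.

72.75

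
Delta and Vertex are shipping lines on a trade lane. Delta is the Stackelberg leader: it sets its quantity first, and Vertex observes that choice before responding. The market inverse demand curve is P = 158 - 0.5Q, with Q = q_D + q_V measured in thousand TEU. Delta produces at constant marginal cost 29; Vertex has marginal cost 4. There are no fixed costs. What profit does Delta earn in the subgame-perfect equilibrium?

Solve by backward induction. Given q_D, the follower Vertex maximises π_V = (158 - (1/2)q_D - (1/2)q_V)q_V - 4q_V.
Setting the follower's marginal profit to zero, 154 - (1/2)q_D - q_V = 0, i.e. q_V = (154 - (1/2)q_D).
The leader anticipates this reaction. Substituting into P = 158 - 0.5Q gives P = 81 - (1/4)q_D, so π_D = (81 - (1/4)q_D)q_D - 29q_D.
Maximising: ∂π_D/∂q_D = 52 - (1/2)q_D = 0, giving q_D = 104.
Then q_V = (154 - (1/2)·104) = 102.
Price P = 158 - (1/2)·206 = 55.
Delta's profit: (55 - 29)·104 = 2704.

2704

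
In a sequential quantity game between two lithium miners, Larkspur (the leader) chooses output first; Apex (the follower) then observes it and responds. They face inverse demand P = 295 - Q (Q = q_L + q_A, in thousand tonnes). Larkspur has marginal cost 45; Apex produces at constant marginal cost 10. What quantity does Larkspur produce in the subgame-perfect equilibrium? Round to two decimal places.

The follower Apex best-responds to any q_L: π_A = (295 - Q)q_A - 10q_A.
Setting the follower's marginal profit to zero, 285 - q_L - 2q_A = 0, i.e. q_A = (285 - q_L)/2.
Larkspur substitutes q_A(q_L) into its own profit: π_L = q_L(295 - q_L - (285 - q_L)/2) - 45q_L = (305/2 - (1/2)q_L)q_L - 45q_L.
Leader FOC: 215/2 - q_L = 0, so q_L = 215/2.
Then q_A = (285 - 215/2)/2 = 355/4.

107.50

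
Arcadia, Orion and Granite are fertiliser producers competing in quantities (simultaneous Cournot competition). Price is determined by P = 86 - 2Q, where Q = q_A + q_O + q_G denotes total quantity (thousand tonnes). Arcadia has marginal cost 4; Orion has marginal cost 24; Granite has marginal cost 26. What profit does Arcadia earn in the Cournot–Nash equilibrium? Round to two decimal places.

Arcadia's profit: π_A = (86 - 2Q)q_A - (4q_A). Setting ∂π_A/∂q_A = 0: 82 - 4q_A - 2(q_O + q_G) = 0.
Orion's first-order condition: 62 - 4q_O - 2(q_A + q_G) = 0.
Granite's profit: π_G = (86 - 2Q)q_G - (26q_G). Setting ∂π_G/∂q_G = 0: 60 - 4q_G - 2(q_A + q_O) = 0.
Adding the 3 first-order conditions: 204 − 8Q = 0, so Q = 51/2.
Back-substituting: q_A = (82 − 51)/2 = 31/2, q_O = (62 − 51)/2 = 11/2, q_G = (60 − 51)/2 = 9/2.
Price P = 86 - 2·(51/2) = 35.
Arcadia's profit: (35 - 4)·(31/2) = 961/2.

480.50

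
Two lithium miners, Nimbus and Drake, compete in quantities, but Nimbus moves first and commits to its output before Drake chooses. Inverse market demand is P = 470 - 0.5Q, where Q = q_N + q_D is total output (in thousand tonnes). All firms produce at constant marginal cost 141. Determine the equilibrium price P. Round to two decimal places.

Solve by backward induction. Given q_N, the follower Drake maximises π_D = (470 - (1/2)q_N - (1/2)q_D)q_D - 141q_D.
∂π_D/∂q_D = 329 - (1/2)q_N - q_D = 0 gives the reaction function q_D = (329 - (1/2)q_N).
Nimbus substitutes q_D(q_N) into its own profit: π_N = q_N(470 - (1/2)q_N - (329 - (1/2)q_N)/2) - 141q_N = (611/2 - (1/4)q_N)q_N - 141q_N.
The leader's first-order condition 329/2 - (1/2)q_N = 0 yields q_N = 329.
Then q_D = (329 - (1/2)·329) = 329/2.
Total output Q = 987/2, so price P = 470 - (1/2)·(987/2) = 893/4.

223.25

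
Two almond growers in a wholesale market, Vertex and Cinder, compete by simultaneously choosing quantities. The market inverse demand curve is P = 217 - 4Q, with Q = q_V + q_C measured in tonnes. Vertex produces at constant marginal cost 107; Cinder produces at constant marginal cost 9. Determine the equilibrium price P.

111

Vertex's profit: π_V = (217 - 4Q)q_V - (107q_V). Setting ∂π_V/∂q_V = 0: 110 - 8q_V - 4(q_C) = 0.
Cinder's profit: π_C = (217 - 4Q)q_C - (9q_C). Setting ∂π_C/∂q_C = 0: 208 - 8q_C - 4(q_V) = 0.
So q_V = (110 - 4q_C)/8 and q_C = (208 - 4q_V)/8.
Substituting one into the other gives q_V = 1 and q_C = 51/2.
Total output Q = 53/2, so price P = 217 - 4·(53/2) = 111.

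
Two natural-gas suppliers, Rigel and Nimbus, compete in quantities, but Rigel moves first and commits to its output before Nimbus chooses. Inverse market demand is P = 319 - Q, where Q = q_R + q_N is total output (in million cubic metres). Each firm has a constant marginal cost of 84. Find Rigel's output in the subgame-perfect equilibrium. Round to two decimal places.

117.50

The follower Nimbus best-responds to any q_R: π_N = (319 - Q)q_N - 84q_N.
Setting the follower's marginal profit to zero, 235 - q_R - 2q_N = 0, i.e. q_N = (235 - q_R)/2.
The leader anticipates this reaction. Substituting into P = 319 - Q gives P = 403/2 - (1/2)q_R, so π_R = (403/2 - (1/2)q_R)q_R - 84q_R.
Leader FOC: 235/2 - q_R = 0, so q_R = 235/2.
Then q_N = (235 - 235/2)/2 = 235/4.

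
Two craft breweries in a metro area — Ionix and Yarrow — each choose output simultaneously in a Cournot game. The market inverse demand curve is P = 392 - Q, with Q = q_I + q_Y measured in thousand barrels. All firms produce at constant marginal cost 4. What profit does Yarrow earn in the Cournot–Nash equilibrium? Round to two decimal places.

A representative firm's profit is π_i = q_i(392 - Q) - 4q_i.
First-order condition (treating rivals' output as given): 388 - 2q_i - q_j = 0.
By symmetry each firm produces the same amount; substituting q_j = q_i yields q_i = 388/3.
Price P = 392 - 776/3 = 400/3.
Yarrow's profit: (400/3 - 4)·(388/3) = 16727.1111.

16727.11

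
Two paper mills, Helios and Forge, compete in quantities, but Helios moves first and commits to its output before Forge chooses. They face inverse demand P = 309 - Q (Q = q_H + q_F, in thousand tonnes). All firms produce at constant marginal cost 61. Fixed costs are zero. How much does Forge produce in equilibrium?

62

Solve by backward induction. Given q_H, the follower Forge maximises π_F = (309 - q_H - q_F)q_F - 61q_F.
Follower FOC: 248 - q_H - 2q_F = 0, so q_F(q_H) = (248 - q_H)/2.
The leader anticipates this reaction. Substituting into P = 309 - Q gives P = 185 - (1/2)q_H, so π_H = (185 - (1/2)q_H)q_H - 61q_H.
The leader's first-order condition 124 - q_H = 0 yields q_H = 124.
Then q_F = (248 - 124)/2 = 62.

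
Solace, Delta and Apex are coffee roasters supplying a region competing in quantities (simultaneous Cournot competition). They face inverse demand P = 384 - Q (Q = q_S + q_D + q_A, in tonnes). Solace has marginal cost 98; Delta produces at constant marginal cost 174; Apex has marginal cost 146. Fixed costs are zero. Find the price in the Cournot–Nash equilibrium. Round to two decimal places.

Solace's profit: π_S = (384 - Q)q_S - (98q_S). Setting ∂π_S/∂q_S = 0: 286 - 2q_S - (q_D + q_A) = 0.
Delta's first-order condition: 210 - 2q_D - (q_S + q_A) = 0.
Apex's profit: π_A = (384 - Q)q_A - (146q_A). Setting ∂π_A/∂q_A = 0: 238 - 2q_A - (q_S + q_D) = 0.
Summing all 3 equations gives 734 − 4Q = 0, hence Q = 367/2.
Back-substituting: q_S = (286 − 367/2) = 205/2, q_D = (210 − 367/2) = 53/2, q_A = (238 − 367/2) = 109/2.
Total output Q = 367/2, so price P = 384 - 367/2 = 401/2.

200.50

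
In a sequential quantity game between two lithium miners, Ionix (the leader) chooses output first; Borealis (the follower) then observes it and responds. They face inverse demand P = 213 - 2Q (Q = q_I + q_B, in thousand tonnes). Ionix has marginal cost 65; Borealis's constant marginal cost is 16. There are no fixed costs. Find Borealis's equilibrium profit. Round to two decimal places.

2719.53

The follower Borealis best-responds to any q_I: π_B = (213 - 2Q)q_B - 16q_B.
Setting the follower's marginal profit to zero, 197 - 2q_I - 4q_B = 0, i.e. q_B = (197 - 2q_I)/4.
The leader anticipates this reaction. Substituting into P = 213 - 2Q gives P = 229/2 - q_I, so π_I = (229/2 - q_I)q_I - 65q_I.
The leader's first-order condition 99/2 - 2q_I = 0 yields q_I = 99/4.
Then q_B = (197 - 2·(99/4))/4 = 295/8.
Price P = 213 - 2·(493/8) = 359/4.
Borealis's profit: (359/4 - 16)·(295/8) = 2719.5313.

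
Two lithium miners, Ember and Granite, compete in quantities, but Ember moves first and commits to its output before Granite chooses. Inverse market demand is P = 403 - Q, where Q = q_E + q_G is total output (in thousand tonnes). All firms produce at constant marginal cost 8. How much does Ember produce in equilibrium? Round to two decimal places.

The follower Granite best-responds to any q_E: π_G = (403 - Q)q_G - 8q_G.
∂π_G/∂q_G = 395 - q_E - 2q_G = 0 gives the reaction function q_G = (395 - q_E)/2.
Ember substitutes q_G(q_E) into its own profit: π_E = q_E(403 - q_E - (395 - q_E)/2) - 8q_E = (411/2 - (1/2)q_E)q_E - 8q_E.
Leader FOC: 395/2 - q_E = 0, so q_E = 395/2.
Then q_G = (395 - 395/2)/2 = 395/4.

197.50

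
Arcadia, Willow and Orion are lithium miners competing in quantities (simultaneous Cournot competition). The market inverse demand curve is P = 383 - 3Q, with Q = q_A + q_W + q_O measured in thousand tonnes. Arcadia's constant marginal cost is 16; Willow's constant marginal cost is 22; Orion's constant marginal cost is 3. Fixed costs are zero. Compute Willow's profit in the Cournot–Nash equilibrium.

2352

Arcadia's profit: π_A = (383 - 3Q)q_A - (16q_A). Setting ∂π_A/∂q_A = 0: 367 - 6q_A - 3(q_W + q_O) = 0.
Willow's profit: π_W = (383 - 3Q)q_W - (22q_W). Setting ∂π_W/∂q_W = 0: 361 - 6q_W - 3(q_A + q_O) = 0.
Orion's profit: π_O = (383 - 3Q)q_O - (3q_O). Setting ∂π_O/∂q_O = 0: 380 - 6q_O - 3(q_A + q_W) = 0.
Adding the 3 first-order conditions: 1108 − 12Q = 0, so Q = 277/3.
Back-substituting: q_A = (367 − 277)/3 = 30, q_W = (361 − 277)/3 = 28, q_O = (380 − 277)/3 = 103/3.
Price P = 383 - 3·(277/3) = 106.
Willow's profit: (106 - 22)·28 = 2352.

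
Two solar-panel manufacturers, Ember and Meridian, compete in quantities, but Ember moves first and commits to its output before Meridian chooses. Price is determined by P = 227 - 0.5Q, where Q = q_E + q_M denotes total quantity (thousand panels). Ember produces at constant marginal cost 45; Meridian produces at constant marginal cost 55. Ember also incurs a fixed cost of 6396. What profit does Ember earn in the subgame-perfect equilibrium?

Solve by backward induction. Given q_E, the follower Meridian maximises π_M = (227 - (1/2)q_E - (1/2)q_M)q_M - 55q_M.
Setting the follower's marginal profit to zero, 172 - (1/2)q_E - q_M = 0, i.e. q_M = (172 - (1/2)q_E).
Ember substitutes q_M(q_E) into its own profit: π_E = q_E(227 - (1/2)q_E - (172 - (1/2)q_E)/2) - 45q_E = (141 - (1/4)q_E)q_E - 45q_E.
Maximising: ∂π_E/∂q_E = 96 - (1/2)q_E = 0, giving q_E = 192.
Then q_M = (172 - (1/2)·192) = 76.
Price P = 227 - (1/2)·268 = 93.
Ember's profit: (93 - 45)·192 - 6396 = 2820.

2820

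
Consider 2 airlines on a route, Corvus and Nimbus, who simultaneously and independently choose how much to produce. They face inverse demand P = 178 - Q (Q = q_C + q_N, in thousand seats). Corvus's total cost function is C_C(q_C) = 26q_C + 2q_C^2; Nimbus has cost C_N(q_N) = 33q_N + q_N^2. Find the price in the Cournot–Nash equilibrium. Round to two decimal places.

Corvus's profit: π_C = (178 - Q)q_C - (26q_C + 2q_C²). Setting ∂π_C/∂q_C = 0: 152 - 6q_C - (q_N) = 0.
Nimbus's first-order condition: 145 - 4q_N - (q_C) = 0.
Rearranging gives the reaction functions q_C = (152 - q_N)/6 and q_N = (145 - q_C)/4.
Solving the pair: q_C = 463/23, q_N = 718/23.
Total output Q = 1181/23, so price P = 178 - 1181/23 = 126.6522.

126.65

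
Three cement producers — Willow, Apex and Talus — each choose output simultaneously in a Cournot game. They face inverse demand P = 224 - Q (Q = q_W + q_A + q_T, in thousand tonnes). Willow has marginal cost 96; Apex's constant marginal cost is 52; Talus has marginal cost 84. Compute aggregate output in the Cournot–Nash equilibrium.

110

Willow's profit: π_W = (224 - Q)q_W - (96q_W). Setting ∂π_W/∂q_W = 0: 128 - 2q_W - (q_A + q_T) = 0.
Apex's profit: π_A = (224 - Q)q_A - (52q_A). Setting ∂π_A/∂q_A = 0: 172 - 2q_A - (q_W + q_T) = 0.
Talus's first-order condition: 140 - 2q_T - (q_W + q_A) = 0.
Adding the 3 first-order conditions: 440 − 4Q = 0, so Q = 110.
Back-substituting: q_W = (128 − 110) = 18, q_A = (172 − 110) = 62, q_T = (140 − 110) = 30.
Total output Q = 18 + 62 + 30 = 110.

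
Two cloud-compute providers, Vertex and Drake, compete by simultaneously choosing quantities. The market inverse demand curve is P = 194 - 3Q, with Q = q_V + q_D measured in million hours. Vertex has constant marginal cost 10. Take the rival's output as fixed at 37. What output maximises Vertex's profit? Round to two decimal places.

With the rival's output fixed at 37, Vertex's profit is π_V = (194 - 3·37 - 3q_V)q_V - (10q_V) = (83 - 3q_V)q_V - (10q_V).
∂π_V/∂q_V = 73 - 6q_V = 0, so q_V = 73/6.

12.17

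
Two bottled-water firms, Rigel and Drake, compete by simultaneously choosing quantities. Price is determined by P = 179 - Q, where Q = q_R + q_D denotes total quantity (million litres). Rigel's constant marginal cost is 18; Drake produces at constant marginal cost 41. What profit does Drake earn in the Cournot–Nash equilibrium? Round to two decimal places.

Rigel's profit: π_R = (179 - Q)q_R - (18q_R). Setting ∂π_R/∂q_R = 0: 161 - 2q_R - (q_D) = 0.
Drake's profit: π_D = (179 - Q)q_D - (41q_D). Setting ∂π_D/∂q_D = 0: 138 - 2q_D - (q_R) = 0.
So q_R = (161 - q_D)/2 and q_D = (138 - q_R)/2.
Solving the pair: q_R = 184/3, q_D = 115/3.
Price P = 179 - 299/3 = 238/3.
Drake's profit: (238/3 - 41)·(115/3) = 1469.4444.

1469.44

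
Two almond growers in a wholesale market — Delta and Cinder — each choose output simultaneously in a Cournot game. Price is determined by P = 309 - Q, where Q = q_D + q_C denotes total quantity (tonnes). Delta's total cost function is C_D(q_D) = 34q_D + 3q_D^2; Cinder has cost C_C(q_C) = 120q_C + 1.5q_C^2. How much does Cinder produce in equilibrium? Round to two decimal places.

31.72

Delta's profit: π_D = (309 - Q)q_D - (34q_D + 3q_D²). Setting ∂π_D/∂q_D = 0: 275 - 8q_D - (q_C) = 0.
Cinder's profit: π_C = (309 - Q)q_C - (120q_C + (3/2)q_C²). Setting ∂π_C/∂q_C = 0: 189 - 5q_C - (q_D) = 0.
So q_D = (275 - q_C)/8 and q_C = (189 - q_D)/5.
Substituting one into the other gives q_D = 1186/39 and q_C = 1237/39.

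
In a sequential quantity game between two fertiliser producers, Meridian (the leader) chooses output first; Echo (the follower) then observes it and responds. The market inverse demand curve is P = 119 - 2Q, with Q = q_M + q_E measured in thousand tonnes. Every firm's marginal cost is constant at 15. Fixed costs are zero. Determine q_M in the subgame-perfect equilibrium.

Solve by backward induction. Given q_M, the follower Echo maximises π_E = (119 - 2q_M - 2q_E)q_E - 15q_E.
∂π_E/∂q_E = 104 - 2q_M - 4q_E = 0 gives the reaction function q_E = (104 - 2q_M)/4.
The leader anticipates this reaction. Substituting into P = 119 - 2Q gives P = 67 - q_M, so π_M = (67 - q_M)q_M - 15q_M.
Maximising: ∂π_M/∂q_M = 52 - 2q_M = 0, giving q_M = 26.
Then q_E = (104 - 2·26)/4 = 13.

26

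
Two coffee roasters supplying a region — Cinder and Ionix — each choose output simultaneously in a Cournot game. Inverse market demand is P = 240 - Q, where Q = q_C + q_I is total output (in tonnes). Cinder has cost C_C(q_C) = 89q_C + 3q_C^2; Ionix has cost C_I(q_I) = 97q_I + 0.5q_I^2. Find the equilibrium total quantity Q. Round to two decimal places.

Cinder's profit: π_C = (240 - Q)q_C - (89q_C + 3q_C²). Setting ∂π_C/∂q_C = 0: 151 - 8q_C - (q_I) = 0.
Ionix's first-order condition: 143 - 3q_I - (q_C) = 0.
So q_C = (151 - q_I)/8 and q_I = (143 - q_C)/3.
Solving the pair: q_C = 310/23, q_I = 993/23.
Total output Q = 310/23 + 993/23 = 1303/23.

56.65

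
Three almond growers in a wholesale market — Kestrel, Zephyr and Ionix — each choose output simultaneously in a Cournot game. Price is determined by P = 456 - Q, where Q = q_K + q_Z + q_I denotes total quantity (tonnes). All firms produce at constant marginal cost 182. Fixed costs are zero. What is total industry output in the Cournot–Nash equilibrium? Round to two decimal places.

205.50

Each firm earns π_i = (456 - Q)q_i - 182q_i.
Setting ∂π_i/∂q_i = 0 with rivals' quantities fixed: 274 - 2q_i - Σ_{j≠i} q_j = 0.
With identical firms every q_j equals q_i, so Σ_{j≠i} q_j = 2q_i and 274 = 4q_i, giving q_i = 137/2.
Total output Q = 137/2 + 137/2 + 137/2 = 411/2.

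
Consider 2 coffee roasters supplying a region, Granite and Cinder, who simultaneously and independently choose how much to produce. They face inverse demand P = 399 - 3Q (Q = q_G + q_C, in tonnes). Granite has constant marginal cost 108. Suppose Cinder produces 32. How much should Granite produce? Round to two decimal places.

With the rival's output fixed at 32, Granite's profit is π_G = (399 - 3·32 - 3q_G)q_G - (108q_G) = (303 - 3q_G)q_G - (108q_G).
∂π_G/∂q_G = 195 - 6q_G = 0, so q_G = 65/2.

32.50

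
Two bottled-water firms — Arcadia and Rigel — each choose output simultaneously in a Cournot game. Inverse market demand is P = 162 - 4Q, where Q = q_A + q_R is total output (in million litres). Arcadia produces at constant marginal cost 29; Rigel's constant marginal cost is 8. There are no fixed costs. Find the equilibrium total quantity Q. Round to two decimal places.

Arcadia's profit: π_A = (162 - 4Q)q_A - (29q_A). Setting ∂π_A/∂q_A = 0: 133 - 8q_A - 4(q_R) = 0.
Rigel's first-order condition: 154 - 8q_R - 4(q_A) = 0.
So q_A = (133 - 4q_R)/8 and q_R = (154 - 4q_A)/8.
Substituting one into the other gives q_A = 28/3 and q_R = 175/12.
Total output Q = 28/3 + 175/12 = 287/12.

23.92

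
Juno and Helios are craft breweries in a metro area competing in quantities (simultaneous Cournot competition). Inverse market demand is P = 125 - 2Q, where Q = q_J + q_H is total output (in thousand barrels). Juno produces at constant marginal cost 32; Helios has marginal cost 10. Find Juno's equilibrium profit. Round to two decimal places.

280.06

Juno's profit: π_J = (125 - 2Q)q_J - (32q_J). Setting ∂π_J/∂q_J = 0: 93 - 4q_J - 2(q_H) = 0.
Helios's first-order condition: 115 - 4q_H - 2(q_J) = 0.
So q_J = (93 - 2q_H)/4 and q_H = (115 - 2q_J)/4.
Substituting one into the other gives q_J = 71/6 and q_H = 137/6.
Price P = 125 - 2·(104/3) = 167/3.
Juno's profit: (167/3 - 32)·(71/6) = 280.0556.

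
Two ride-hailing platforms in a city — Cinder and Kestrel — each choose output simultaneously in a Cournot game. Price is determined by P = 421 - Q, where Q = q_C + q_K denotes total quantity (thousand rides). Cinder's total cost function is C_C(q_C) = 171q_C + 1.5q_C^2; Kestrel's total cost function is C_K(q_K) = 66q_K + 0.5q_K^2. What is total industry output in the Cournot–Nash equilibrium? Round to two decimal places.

137.14

Cinder's profit: π_C = (421 - Q)q_C - (171q_C + (3/2)q_C²). Setting ∂π_C/∂q_C = 0: 250 - 5q_C - (q_K) = 0.
Kestrel's profit: π_K = (421 - Q)q_K - (66q_K + (1/2)q_K²). Setting ∂π_K/∂q_K = 0: 355 - 3q_K - (q_C) = 0.
So q_C = (250 - q_K)/5 and q_K = (355 - q_C)/3.
Solving the pair: q_C = 395/14, q_K = 1525/14.
Total output Q = 395/14 + 1525/14 = 960/7.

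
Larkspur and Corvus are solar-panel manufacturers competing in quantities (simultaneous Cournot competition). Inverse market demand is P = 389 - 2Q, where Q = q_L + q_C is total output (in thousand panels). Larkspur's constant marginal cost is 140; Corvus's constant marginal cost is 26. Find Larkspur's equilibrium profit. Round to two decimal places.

Larkspur's profit: π_L = (389 - 2Q)q_L - (140q_L). Setting ∂π_L/∂q_L = 0: 249 - 4q_L - 2(q_C) = 0.
Corvus's profit: π_C = (389 - 2Q)q_C - (26q_C). Setting ∂π_C/∂q_C = 0: 363 - 4q_C - 2(q_L) = 0.
So q_L = (249 - 2q_C)/4 and q_C = (363 - 2q_L)/4.
Substituting one into the other gives q_L = 45/2 and q_C = 159/2.
Price P = 389 - 2·102 = 185.
Larkspur's profit: (185 - 140)·(45/2) = 1012.5000.

1012.50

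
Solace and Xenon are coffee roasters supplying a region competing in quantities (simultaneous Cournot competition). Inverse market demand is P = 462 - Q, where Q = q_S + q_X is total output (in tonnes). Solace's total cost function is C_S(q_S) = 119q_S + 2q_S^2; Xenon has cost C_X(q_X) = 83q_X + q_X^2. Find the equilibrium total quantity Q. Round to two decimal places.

Solace's profit: π_S = (462 - Q)q_S - (119q_S + 2q_S²). Setting ∂π_S/∂q_S = 0: 343 - 6q_S - (q_X) = 0.
Xenon's profit: π_X = (462 - Q)q_X - (83q_X + q_X²). Setting ∂π_X/∂q_X = 0: 379 - 4q_X - (q_S) = 0.
Rearranging gives the reaction functions q_S = (343 - q_X)/6 and q_X = (379 - q_S)/4.
Substituting one into the other gives q_S = 993/23 and q_X = 1931/23.
Total output Q = 993/23 + 1931/23 = 127.1304.

127.13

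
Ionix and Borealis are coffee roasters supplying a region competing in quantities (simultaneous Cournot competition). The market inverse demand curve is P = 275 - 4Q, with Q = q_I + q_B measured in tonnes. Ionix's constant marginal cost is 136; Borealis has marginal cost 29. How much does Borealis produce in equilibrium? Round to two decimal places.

29.42

Ionix's profit: π_I = (275 - 4Q)q_I - (136q_I). Setting ∂π_I/∂q_I = 0: 139 - 8q_I - 4(q_B) = 0.
Borealis's profit: π_B = (275 - 4Q)q_B - (29q_B). Setting ∂π_B/∂q_B = 0: 246 - 8q_B - 4(q_I) = 0.
So q_I = (139 - 4q_B)/8 and q_B = (246 - 4q_I)/8.
Solving the pair: q_I = 8/3, q_B = 353/12.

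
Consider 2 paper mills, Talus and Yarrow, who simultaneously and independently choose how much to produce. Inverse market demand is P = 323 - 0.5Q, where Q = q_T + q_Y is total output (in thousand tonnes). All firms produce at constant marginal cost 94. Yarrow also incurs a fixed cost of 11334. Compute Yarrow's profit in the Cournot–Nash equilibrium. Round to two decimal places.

Each firm earns π_i = (323 - 0.5Q)q_i - 94q_i.
First-order condition (treating rivals' output as given): 229 - q_i - (1/2)q_j = 0.
With identical firms every q_j equals q_i, so q_j = q_i and 229 = (3/2)q_i, giving q_i = 458/3.
Price P = 323 - (1/2)·(916/3) = 511/3.
Yarrow's profit: (511/3 - 94)·(458/3) - 11334 = 319.5556.

319.56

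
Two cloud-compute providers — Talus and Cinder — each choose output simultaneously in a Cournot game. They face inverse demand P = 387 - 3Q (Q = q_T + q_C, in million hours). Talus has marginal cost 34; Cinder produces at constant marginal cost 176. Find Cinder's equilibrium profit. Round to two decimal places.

176.33

Talus's profit: π_T = (387 - 3Q)q_T - (34q_T). Setting ∂π_T/∂q_T = 0: 353 - 6q_T - 3(q_C) = 0.
Cinder's first-order condition: 211 - 6q_C - 3(q_T) = 0.
So q_T = (353 - 3q_C)/6 and q_C = (211 - 3q_T)/6.
Substituting one into the other gives q_T = 55 and q_C = 23/3.
Price P = 387 - 3·(188/3) = 199.
Cinder's profit: (199 - 176)·(23/3) = 529/3.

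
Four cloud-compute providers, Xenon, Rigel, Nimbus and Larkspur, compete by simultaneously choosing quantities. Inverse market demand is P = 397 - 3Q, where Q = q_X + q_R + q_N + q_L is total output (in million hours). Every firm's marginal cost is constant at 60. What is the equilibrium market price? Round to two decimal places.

127.40

Each firm earns π_i = (397 - 3Q)q_i - 60q_i.
Setting ∂π_i/∂q_i = 0 with rivals' quantities fixed: 337 - 6q_i - 3·Σ_{j≠i} q_j = 0.
By symmetry each firm produces the same amount; substituting Σ_{j≠i} q_j = 3q_i yields q_i = 337/15.
Total output Q = 1348/15, so price P = 397 - 3·(1348/15) = 637/5.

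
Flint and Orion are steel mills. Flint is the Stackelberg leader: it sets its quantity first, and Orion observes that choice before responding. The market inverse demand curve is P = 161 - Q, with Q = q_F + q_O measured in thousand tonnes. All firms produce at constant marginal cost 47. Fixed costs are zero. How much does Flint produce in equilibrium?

Solve by backward induction. Given q_F, the follower Orion maximises π_O = (161 - q_F - q_O)q_O - 47q_O.
Setting the follower's marginal profit to zero, 114 - q_F - 2q_O = 0, i.e. q_O = (114 - q_F)/2.
Flint substitutes q_O(q_F) into its own profit: π_F = q_F(161 - q_F - (114 - q_F)/2) - 47q_F = (104 - (1/2)q_F)q_F - 47q_F.
Leader FOC: 57 - q_F = 0, so q_F = 57.
Then q_O = (114 - 57)/2 = 57/2.

57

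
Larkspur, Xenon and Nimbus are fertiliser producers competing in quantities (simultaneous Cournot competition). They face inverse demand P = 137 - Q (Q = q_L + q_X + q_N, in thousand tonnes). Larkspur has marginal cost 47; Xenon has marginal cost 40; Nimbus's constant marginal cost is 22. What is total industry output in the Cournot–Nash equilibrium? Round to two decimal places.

75.50

Larkspur's profit: π_L = (137 - Q)q_L - (47q_L). Setting ∂π_L/∂q_L = 0: 90 - 2q_L - (q_X + q_N) = 0.
Xenon's first-order condition: 97 - 2q_X - (q_L + q_N) = 0.
Nimbus's profit: π_N = (137 - Q)q_N - (22q_N). Setting ∂π_N/∂q_N = 0: 115 - 2q_N - (q_L + q_X) = 0.
Summing all 3 equations gives 302 − 4Q = 0, hence Q = 151/2.
Back-substituting: q_L = (90 − 151/2) = 29/2, q_X = (97 − 151/2) = 43/2, q_N = (115 − 151/2) = 79/2.
Total output Q = 29/2 + 43/2 + 79/2 = 151/2.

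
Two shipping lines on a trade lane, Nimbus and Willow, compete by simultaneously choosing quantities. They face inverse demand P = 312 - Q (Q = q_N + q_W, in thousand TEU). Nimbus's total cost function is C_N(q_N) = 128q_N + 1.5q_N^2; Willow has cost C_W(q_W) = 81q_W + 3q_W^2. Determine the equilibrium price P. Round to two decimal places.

255.28

Nimbus's profit: π_N = (312 - Q)q_N - (128q_N + (3/2)q_N²). Setting ∂π_N/∂q_N = 0: 184 - 5q_N - (q_W) = 0.
Willow's first-order condition: 231 - 8q_W - (q_N) = 0.
So q_N = (184 - q_W)/5 and q_W = (231 - q_N)/8.
Solving the pair: q_N = 1241/39, q_W = 971/39.
Total output Q = 56.7179, so price P = 312 - 56.7179 = 255.2821.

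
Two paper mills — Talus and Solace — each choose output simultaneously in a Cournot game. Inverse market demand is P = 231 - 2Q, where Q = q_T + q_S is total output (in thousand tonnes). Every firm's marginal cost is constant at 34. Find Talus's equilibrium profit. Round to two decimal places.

Each firm earns π_i = (231 - 2Q)q_i - 34q_i.
First-order condition (treating rivals' output as given): 197 - 4q_i - 2q_j = 0.
By symmetry each firm produces the same amount; substituting q_j = q_i yields q_i = 197/6.
Price P = 231 - 2·(197/3) = 299/3.
Talus's profit: (299/3 - 34)·(197/6) = 2156.0556.

2156.06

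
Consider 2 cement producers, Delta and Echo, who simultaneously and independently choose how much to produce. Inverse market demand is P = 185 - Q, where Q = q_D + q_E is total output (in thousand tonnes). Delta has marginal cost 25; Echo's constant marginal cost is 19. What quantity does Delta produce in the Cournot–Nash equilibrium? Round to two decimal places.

Delta's profit: π_D = (185 - Q)q_D - (25q_D). Setting ∂π_D/∂q_D = 0: 160 - 2q_D - (q_E) = 0.
Echo's first-order condition: 166 - 2q_E - (q_D) = 0.
So q_D = (160 - q_E)/2 and q_E = (166 - q_D)/2.
Substituting one into the other gives q_D = 154/3 and q_E = 172/3.

51.33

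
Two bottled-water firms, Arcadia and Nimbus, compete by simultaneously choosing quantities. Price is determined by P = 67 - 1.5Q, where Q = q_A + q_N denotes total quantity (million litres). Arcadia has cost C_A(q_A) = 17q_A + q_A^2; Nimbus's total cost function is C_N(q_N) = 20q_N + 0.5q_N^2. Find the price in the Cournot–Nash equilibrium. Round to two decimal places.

Arcadia's profit: π_A = (67 - 1.5Q)q_A - (17q_A + q_A²). Setting ∂π_A/∂q_A = 0: 50 - 5q_A - (3/2)(q_N) = 0.
Nimbus's first-order condition: 47 - 4q_N - (3/2)(q_A) = 0.
So q_A = (50 - (3/2)q_N)/5 and q_N = (47 - (3/2)q_A)/4.
Substituting one into the other gives q_A = 518/71 and q_N = 640/71.
Total output Q = 1158/71, so price P = 67 - (3/2)·(1158/71) = 42.5352.

42.54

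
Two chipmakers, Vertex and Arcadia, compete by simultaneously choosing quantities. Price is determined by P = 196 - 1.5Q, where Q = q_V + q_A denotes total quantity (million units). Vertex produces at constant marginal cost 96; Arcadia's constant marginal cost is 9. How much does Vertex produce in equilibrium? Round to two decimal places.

2.89

Vertex's profit: π_V = (196 - 1.5Q)q_V - (96q_V). Setting ∂π_V/∂q_V = 0: 100 - 3q_V - (3/2)(q_A) = 0.
Arcadia's profit: π_A = (196 - 1.5Q)q_A - (9q_A). Setting ∂π_A/∂q_A = 0: 187 - 3q_A - (3/2)(q_V) = 0.
Best responses: q_V = (100 - (3/2)q_A)/3, q_A = (187 - (3/2)q_V)/3.
Solving the pair: q_V = 26/9, q_A = 548/9.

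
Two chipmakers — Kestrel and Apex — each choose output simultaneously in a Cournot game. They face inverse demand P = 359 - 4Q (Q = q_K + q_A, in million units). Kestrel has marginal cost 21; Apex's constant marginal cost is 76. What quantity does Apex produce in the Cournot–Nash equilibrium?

Kestrel's profit: π_K = (359 - 4Q)q_K - (21q_K). Setting ∂π_K/∂q_K = 0: 338 - 8q_K - 4(q_A) = 0.
Apex's first-order condition: 283 - 8q_A - 4(q_K) = 0.
Best responses: q_K = (338 - 4q_A)/8, q_A = (283 - 4q_K)/8.
Solving the pair: q_K = 131/4, q_A = 19.

19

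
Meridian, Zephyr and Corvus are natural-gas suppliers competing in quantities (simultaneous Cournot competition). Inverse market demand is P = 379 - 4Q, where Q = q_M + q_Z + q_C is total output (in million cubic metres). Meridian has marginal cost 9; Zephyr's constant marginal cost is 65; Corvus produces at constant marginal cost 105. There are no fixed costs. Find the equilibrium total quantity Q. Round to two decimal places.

Meridian's profit: π_M = (379 - 4Q)q_M - (9q_M). Setting ∂π_M/∂q_M = 0: 370 - 8q_M - 4(q_Z + q_C) = 0.
Zephyr's profit: π_Z = (379 - 4Q)q_Z - (65q_Z). Setting ∂π_Z/∂q_Z = 0: 314 - 8q_Z - 4(q_M + q_C) = 0.
Corvus's first-order condition: 274 - 8q_C - 4(q_M + q_Z) = 0.
Adding the 3 first-order conditions: 958 − 16Q = 0, so Q = 479/8.
Back-substituting: q_M = (370 − 479/2)/4 = 261/8, q_Z = (314 − 479/2)/4 = 149/8, q_C = (274 − 479/2)/4 = 69/8.
Total output Q = 261/8 + 149/8 + 69/8 = 479/8.

59.88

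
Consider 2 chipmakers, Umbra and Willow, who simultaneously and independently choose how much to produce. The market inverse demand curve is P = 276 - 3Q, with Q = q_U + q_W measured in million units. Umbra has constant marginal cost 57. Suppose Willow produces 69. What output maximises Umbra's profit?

With the rival's output fixed at 69, Umbra's profit is π_U = (276 - 3·69 - 3q_U)q_U - (57q_U) = (69 - 3q_U)q_U - (57q_U).
∂π_U/∂q_U = 12 - 6q_U = 0, so q_U = 2.

2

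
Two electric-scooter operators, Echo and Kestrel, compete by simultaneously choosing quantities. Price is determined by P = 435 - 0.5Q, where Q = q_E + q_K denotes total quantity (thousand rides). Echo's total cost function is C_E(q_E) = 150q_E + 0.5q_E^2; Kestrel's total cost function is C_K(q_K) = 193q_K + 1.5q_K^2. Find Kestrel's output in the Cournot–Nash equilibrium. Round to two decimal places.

Echo's profit: π_E = (435 - 0.5Q)q_E - (150q_E + (1/2)q_E²). Setting ∂π_E/∂q_E = 0: 285 - 2q_E - (1/2)(q_K) = 0.
Kestrel's profit: π_K = (435 - 0.5Q)q_K - (193q_K + (3/2)q_K²). Setting ∂π_K/∂q_K = 0: 242 - 4q_K - (1/2)(q_E) = 0.
Best responses: q_E = (285 - (1/2)q_K)/2, q_K = (242 - (1/2)q_E)/4.
Solving the pair: q_E = 131.4839, q_K = 1366/31.

44.06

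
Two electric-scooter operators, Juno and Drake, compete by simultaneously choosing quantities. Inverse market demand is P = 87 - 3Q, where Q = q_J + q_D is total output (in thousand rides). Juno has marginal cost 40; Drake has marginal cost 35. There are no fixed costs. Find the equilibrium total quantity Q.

11

Juno's profit: π_J = (87 - 3Q)q_J - (40q_J). Setting ∂π_J/∂q_J = 0: 47 - 6q_J - 3(q_D) = 0.
Drake's profit: π_D = (87 - 3Q)q_D - (35q_D). Setting ∂π_D/∂q_D = 0: 52 - 6q_D - 3(q_J) = 0.
Best responses: q_J = (47 - 3q_D)/6, q_D = (52 - 3q_J)/6.
Solving the pair: q_J = 14/3, q_D = 19/3.
Total output Q = 14/3 + 19/3 = 11.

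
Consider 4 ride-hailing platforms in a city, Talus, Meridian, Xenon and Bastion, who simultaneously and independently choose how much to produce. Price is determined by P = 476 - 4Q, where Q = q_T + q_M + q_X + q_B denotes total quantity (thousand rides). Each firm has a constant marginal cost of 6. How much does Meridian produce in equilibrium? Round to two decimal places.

Each firm earns π_i = (476 - 4Q)q_i - 6q_i.
First-order condition (treating rivals' output as given): 470 - 8q_i - 4·Σ_{j≠i} q_j = 0.
By symmetry each firm produces the same amount; substituting Σ_{j≠i} q_j = 3q_i yields q_i = 470/20 = 47/2.

23.50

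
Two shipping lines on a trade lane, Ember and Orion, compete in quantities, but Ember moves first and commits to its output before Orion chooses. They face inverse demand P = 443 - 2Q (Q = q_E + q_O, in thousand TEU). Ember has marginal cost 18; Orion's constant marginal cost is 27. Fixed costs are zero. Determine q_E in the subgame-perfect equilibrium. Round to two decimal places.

The follower Orion best-responds to any q_E: π_O = (443 - 2Q)q_O - 27q_O.
∂π_O/∂q_O = 416 - 2q_E - 4q_O = 0 gives the reaction function q_O = (416 - 2q_E)/4.
Ember substitutes q_O(q_E) into its own profit: π_E = q_E(443 - 2q_E - (416 - 2q_E)/2) - 18q_E = (235 - q_E)q_E - 18q_E.
The leader's first-order condition 217 - 2q_E = 0 yields q_E = 217/2.
Then q_O = (416 - 2·(217/2))/4 = 199/4.

108.50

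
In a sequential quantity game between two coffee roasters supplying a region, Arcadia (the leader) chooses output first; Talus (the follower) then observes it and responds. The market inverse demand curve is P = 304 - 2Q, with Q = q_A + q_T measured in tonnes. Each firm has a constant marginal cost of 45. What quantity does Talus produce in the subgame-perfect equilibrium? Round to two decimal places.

Solve by backward induction. Given q_A, the follower Talus maximises π_T = (304 - 2q_A - 2q_T)q_T - 45q_T.
Follower FOC: 259 - 2q_A - 4q_T = 0, so q_T(q_A) = (259 - 2q_A)/4.
The leader anticipates this reaction. Substituting into P = 304 - 2Q gives P = 349/2 - q_A, so π_A = (349/2 - q_A)q_A - 45q_A.
The leader's first-order condition 259/2 - 2q_A = 0 yields q_A = 259/4.
Then q_T = (259 - 2·(259/4))/4 = 259/8.

32.38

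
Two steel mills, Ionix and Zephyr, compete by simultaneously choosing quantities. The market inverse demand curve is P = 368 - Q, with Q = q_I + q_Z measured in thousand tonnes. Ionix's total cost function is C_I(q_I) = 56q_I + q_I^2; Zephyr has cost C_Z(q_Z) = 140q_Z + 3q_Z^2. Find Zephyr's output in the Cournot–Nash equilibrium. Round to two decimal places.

Ionix's profit: π_I = (368 - Q)q_I - (56q_I + q_I²). Setting ∂π_I/∂q_I = 0: 312 - 4q_I - (q_Z) = 0.
Zephyr's profit: π_Z = (368 - Q)q_Z - (140q_Z + 3q_Z²). Setting ∂π_Z/∂q_Z = 0: 228 - 8q_Z - (q_I) = 0.
Best responses: q_I = (312 - q_Z)/4, q_Z = (228 - q_I)/8.
Solving the pair: q_I = 73.1613, q_Z = 600/31.

19.35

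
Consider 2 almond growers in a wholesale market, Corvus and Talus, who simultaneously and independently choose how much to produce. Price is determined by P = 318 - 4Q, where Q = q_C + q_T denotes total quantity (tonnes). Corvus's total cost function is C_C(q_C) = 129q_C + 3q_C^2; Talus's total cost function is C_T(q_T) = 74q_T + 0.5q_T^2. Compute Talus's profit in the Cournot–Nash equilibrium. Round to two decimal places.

2631.42

Corvus's profit: π_C = (318 - 4Q)q_C - (129q_C + 3q_C²). Setting ∂π_C/∂q_C = 0: 189 - 14q_C - 4(q_T) = 0.
Talus's first-order condition: 244 - 9q_T - 4(q_C) = 0.
Best responses: q_C = (189 - 4q_T)/14, q_T = (244 - 4q_C)/9.
Solving the pair: q_C = 145/22, q_T = 266/11.
Price P = 318 - 4·(677/22) = 194.9091.
Talus's profit: 194.9091·(266/11) - 74·(266/11) - (1/2)(266/11)² = 2631.4215.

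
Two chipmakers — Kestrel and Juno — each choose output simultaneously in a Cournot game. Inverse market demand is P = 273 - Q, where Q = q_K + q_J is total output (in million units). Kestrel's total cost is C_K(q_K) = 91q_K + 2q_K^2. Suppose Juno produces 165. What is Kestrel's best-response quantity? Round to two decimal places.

With the rival's output fixed at 165, Kestrel's profit is π_K = (273 - 165 - q_K)q_K - (91q_K + 2q_K²) = (108 - q_K)q_K - (91q_K + 2q_K²).
∂π_K/∂q_K = 17 - 6q_K = 0, so q_K = 17/6.

2.83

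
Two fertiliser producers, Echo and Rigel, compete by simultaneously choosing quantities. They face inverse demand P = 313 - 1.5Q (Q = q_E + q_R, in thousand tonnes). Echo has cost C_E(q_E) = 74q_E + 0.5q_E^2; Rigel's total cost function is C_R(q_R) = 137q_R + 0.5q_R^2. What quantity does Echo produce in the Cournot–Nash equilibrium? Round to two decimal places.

50.33

Echo's profit: π_E = (313 - 1.5Q)q_E - (74q_E + (1/2)q_E²). Setting ∂π_E/∂q_E = 0: 239 - 4q_E - (3/2)(q_R) = 0.
Rigel's profit: π_R = (313 - 1.5Q)q_R - (137q_R + (1/2)q_R²). Setting ∂π_R/∂q_R = 0: 176 - 4q_R - (3/2)(q_E) = 0.
Best responses: q_E = (239 - (3/2)q_R)/4, q_R = (176 - (3/2)q_E)/4.
Solving the pair: q_E = 50.3273, q_R = 1382/55.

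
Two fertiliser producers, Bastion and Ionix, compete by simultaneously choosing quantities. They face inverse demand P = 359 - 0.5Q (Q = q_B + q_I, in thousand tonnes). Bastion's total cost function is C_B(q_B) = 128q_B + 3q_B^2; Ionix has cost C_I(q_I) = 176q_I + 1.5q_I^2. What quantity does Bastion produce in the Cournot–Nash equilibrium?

Bastion's profit: π_B = (359 - 0.5Q)q_B - (128q_B + 3q_B²). Setting ∂π_B/∂q_B = 0: 231 - 7q_B - (1/2)(q_I) = 0.
Ionix's profit: π_I = (359 - 0.5Q)q_I - (176q_I + (3/2)q_I²). Setting ∂π_I/∂q_I = 0: 183 - 4q_I - (1/2)(q_B) = 0.
So q_B = (231 - (1/2)q_I)/7 and q_I = (183 - (1/2)q_B)/4.
Substituting one into the other gives q_B = 30 and q_I = 42.

30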